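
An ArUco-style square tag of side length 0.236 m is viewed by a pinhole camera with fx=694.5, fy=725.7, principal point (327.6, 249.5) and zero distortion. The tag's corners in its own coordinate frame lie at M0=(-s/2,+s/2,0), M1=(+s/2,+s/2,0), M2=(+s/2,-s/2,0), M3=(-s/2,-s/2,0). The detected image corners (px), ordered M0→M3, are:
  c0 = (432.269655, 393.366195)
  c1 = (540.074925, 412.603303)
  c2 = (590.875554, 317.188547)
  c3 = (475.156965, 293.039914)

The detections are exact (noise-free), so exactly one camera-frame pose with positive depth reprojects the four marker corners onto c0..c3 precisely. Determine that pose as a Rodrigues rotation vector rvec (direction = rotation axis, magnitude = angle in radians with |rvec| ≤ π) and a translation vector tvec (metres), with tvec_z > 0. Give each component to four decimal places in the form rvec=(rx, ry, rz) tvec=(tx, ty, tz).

Intrinsics K: fx=694.5, fy=725.7, cx=327.6, cy=249.5
Marker side s = 0.236 m; corners in marker frame (Z=0):
  M0 = (-0.1180, +0.1180, 0)
  M1 = (+0.1180, +0.1180, 0)
  M2 = (+0.1180, -0.1180, 0)
  M3 = (-0.1180, -0.1180, 0)
Detected image corners:
  c0 = (432.269655, 393.366195) px
  c1 = (540.074925, 412.603303) px
  c2 = (590.875554, 317.188547) px
  c3 = (475.156965, 293.039914) px
Planar DLT: solve 8×8 A·h = b for H (H[2,2]=1):
  H  [+541.00667 -17.30481 +509.49192]
  H  [+138.82568 +540.60772 +356.27671]
  H  [+0.13372 +0.35607 +1.00000]
B = K⁻¹H; ‖b₁‖=0.742649, ‖b₂‖=0.742649; λ = 2/(‖b₁‖+‖b₂‖) = 1.346531, sign → tz>0 ⇒ λ=+1.346531
r₁ = λ·B[:,0] = (+0.96399,+0.19568,+0.18006); r₂ = λ·B[:,1] = (-0.25972,+0.83825,+0.47946)
r₃ = r₁×r₂ = (-0.05711,-0.50896,+0.85889); SVD([r₁ r₂ r₃]) → R = UVᵀ:
  R  [+0.96399 -0.25972 -0.05711]
  R  [+0.19568 +0.83825 -0.50896]
  R  [+0.18006 +0.47946 +0.85889]
t = (+0.35266, +0.19812, +1.34653) m
tr R = 2.661141; θ = arccos((tr R − 1)/2) = 0.590665 rad = 33.843°
axis k = ((R−Rᵀ)₃₂, (R−Rᵀ)₁₃, (R−Rᵀ)₂₁) / (2 sinθ) = (+0.887408, -0.212935, +0.408860)
rvec = θ·k = (+0.524161, -0.125773, +0.241499)

rvec=(0.5242, -0.1258, 0.2415) tvec=(0.3527, 0.1981, 1.3465)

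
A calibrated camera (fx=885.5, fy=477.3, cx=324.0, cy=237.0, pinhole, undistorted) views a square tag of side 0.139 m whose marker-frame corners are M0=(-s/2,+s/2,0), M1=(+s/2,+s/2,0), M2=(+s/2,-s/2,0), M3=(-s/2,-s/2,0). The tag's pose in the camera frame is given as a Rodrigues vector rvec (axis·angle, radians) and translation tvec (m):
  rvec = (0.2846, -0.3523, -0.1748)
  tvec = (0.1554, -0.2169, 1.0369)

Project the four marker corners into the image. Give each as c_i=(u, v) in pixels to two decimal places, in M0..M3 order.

c0=(408.97, 174.30) c1=(510.88, 163.50) c2=(504.38, 100.06) c3=(397.86, 108.54)

Intrinsics K: fx=885.5, fy=477.3, cx=324.0, cy=237.0
Marker side s = 0.139 m; corners in marker frame (Z=0):
  M0 = (-0.0695, +0.0695, 0)
  M1 = (+0.0695, +0.0695, 0)
  M2 = (+0.0695, -0.0695, 0)
  M3 = (-0.0695, -0.0695, 0)
rvec = (0.2846, -0.3523, -0.1748), |rvec| = θ = 0.48546 rad = 27.815°
Rodrigues: sinθ=0.46661, 1−cosθ=0.11554; R = I + sinθ·[k]× + (1−cosθ)·[k]×²:
    [+0.92417 +0.11886 -0.36301]
    [-0.21717 +0.94531 -0.24336]
    [+0.31424 +0.30374 +0.89944]
t = (0.1554, -0.2169, 1.0369) m
M0: Pc = R·M0+t = (+0.09943, -0.13611, +1.03617); u = 885.5·(+0.09943)/1.03617 + 324.0 = 408.9724, v = 477.3·(-0.13611)/1.03617 + 237.0 = 174.3036
M1: Pc = R·M1+t = (+0.22789, -0.16629, +1.07985); u = 885.5·(+0.22789)/1.07985 + 324.0 = 510.8753, v = 477.3·(-0.16629)/1.07985 + 237.0 = 163.4969
M2: Pc = R·M2+t = (+0.21137, -0.29769, +1.03763); u = 885.5·(+0.21137)/1.03763 + 324.0 = 504.3799, v = 477.3·(-0.29769)/1.03763 + 237.0 = 100.0642
M3: Pc = R·M3+t = (+0.08291, -0.26751, +0.99395); u = 885.5·(+0.08291)/0.99395 + 324.0 = 397.8631, v = 477.3·(-0.26751)/0.99395 + 237.0 = 108.5424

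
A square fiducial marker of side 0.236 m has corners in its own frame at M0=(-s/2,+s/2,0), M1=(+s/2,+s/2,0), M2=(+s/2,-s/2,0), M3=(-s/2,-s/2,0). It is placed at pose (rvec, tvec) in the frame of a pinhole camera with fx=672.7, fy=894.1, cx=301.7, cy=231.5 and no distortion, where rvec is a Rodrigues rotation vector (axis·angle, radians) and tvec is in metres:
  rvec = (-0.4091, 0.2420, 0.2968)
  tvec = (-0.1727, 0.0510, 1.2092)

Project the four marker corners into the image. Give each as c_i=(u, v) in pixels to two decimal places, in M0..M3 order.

Intrinsics K: fx=672.7, fy=894.1, cx=301.7, cy=231.5
Marker side s = 0.236 m; corners in marker frame (Z=0):
  M0 = (-0.1180, +0.1180, 0)
  M1 = (+0.1180, +0.1180, 0)
  M2 = (+0.1180, -0.1180, 0)
  M3 = (-0.1180, -0.1180, 0)
rvec = (-0.4091, 0.2420, 0.2968), |rvec| = θ = 0.56037 rad = 32.107°
Rodrigues: sinθ=0.53150, 1−cosθ=0.15294; R = I + sinθ·[k]× + (1−cosθ)·[k]×²:
    [+0.92857 -0.32973 +0.17039]
    [+0.23329 +0.87558 +0.42301]
    [-0.28867 -0.35304 +0.88996]
t = (-0.1727, 0.0510, 1.2092) m
M0: Pc = R·M0+t = (-0.32118, +0.12679, +1.20160); u = 672.7·(-0.32118)/1.20160 + 301.7 = 121.8926, v = 894.1·(+0.12679)/1.20160 + 231.5 = 325.8433
M1: Pc = R·M1+t = (-0.10204, +0.18185, +1.13348); u = 672.7·(-0.10204)/1.13348 + 301.7 = 241.1431, v = 894.1·(+0.18185)/1.13348 + 231.5 = 374.9427
M2: Pc = R·M2+t = (-0.02422, -0.02479, +1.21680); u = 672.7·(-0.02422)/1.21680 + 301.7 = 288.3097, v = 894.1·(-0.02479)/1.21680 + 231.5 = 213.2840
M3: Pc = R·M3+t = (-0.24336, -0.07985, +1.28492); u = 672.7·(-0.24336)/1.28492 + 301.7 = 174.2909, v = 894.1·(-0.07985)/1.28492 + 231.5 = 175.9395

c0=(121.89, 325.84) c1=(241.14, 374.94) c2=(288.31, 213.28) c3=(174.29, 175.94)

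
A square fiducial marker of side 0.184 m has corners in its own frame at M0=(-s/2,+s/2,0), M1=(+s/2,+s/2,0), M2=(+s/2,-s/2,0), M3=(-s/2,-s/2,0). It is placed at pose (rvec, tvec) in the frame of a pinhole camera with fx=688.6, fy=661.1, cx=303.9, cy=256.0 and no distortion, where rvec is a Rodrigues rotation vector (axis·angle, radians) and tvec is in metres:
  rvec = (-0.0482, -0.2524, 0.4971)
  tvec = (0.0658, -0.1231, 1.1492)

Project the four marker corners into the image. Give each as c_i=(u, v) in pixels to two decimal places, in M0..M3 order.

Intrinsics K: fx=688.6, fy=661.1, cx=303.9, cy=256.0
Marker side s = 0.184 m; corners in marker frame (Z=0):
  M0 = (-0.0920, +0.0920, 0)
  M1 = (+0.0920, +0.0920, 0)
  M2 = (+0.0920, -0.0920, 0)
  M3 = (-0.0920, -0.0920, 0)
rvec = (-0.0482, -0.2524, 0.4971), |rvec| = θ = 0.55959 rad = 32.062°
Rodrigues: sinθ=0.53084, 1−cosθ=0.15253; R = I + sinθ·[k]× + (1−cosθ)·[k]×²:
    [+0.84861 -0.46563 -0.25110]
    [+0.47749 +0.87850 -0.01539]
    [+0.22776 -0.10684 +0.96784]
t = (0.0658, -0.1231, 1.1492) m
M0: Pc = R·M0+t = (-0.05511, -0.08621, +1.11842); u = 688.6·(-0.05511)/1.11842 + 303.9 = 269.9692, v = 661.1·(-0.08621)/1.11842 + 256.0 = 205.0432
M1: Pc = R·M1+t = (+0.10103, +0.00165, +1.16032); u = 688.6·(+0.10103)/1.16032 + 303.9 = 363.8587, v = 661.1·(+0.00165)/1.16032 + 256.0 = 256.9407
M2: Pc = R·M2+t = (+0.18671, -0.15999, +1.17998); u = 688.6·(+0.18671)/1.17998 + 303.9 = 412.8580, v = 661.1·(-0.15999)/1.17998 + 256.0 = 166.3615
M3: Pc = R·M3+t = (+0.03057, -0.24785, +1.13808); u = 688.6·(+0.03057)/1.13808 + 303.9 = 322.3945, v = 661.1·(-0.24785)/1.13808 + 256.0 = 112.0250

c0=(269.97, 205.04) c1=(363.86, 256.94) c2=(412.86, 166.36) c3=(322.39, 112.02)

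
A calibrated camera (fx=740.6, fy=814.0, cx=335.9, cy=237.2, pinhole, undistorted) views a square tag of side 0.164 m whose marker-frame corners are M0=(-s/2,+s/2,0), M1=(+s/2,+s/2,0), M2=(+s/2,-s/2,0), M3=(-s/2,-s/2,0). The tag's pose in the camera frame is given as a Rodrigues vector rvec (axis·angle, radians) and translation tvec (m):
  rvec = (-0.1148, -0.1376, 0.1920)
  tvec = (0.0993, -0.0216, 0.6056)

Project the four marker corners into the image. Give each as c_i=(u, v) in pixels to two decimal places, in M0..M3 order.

c0=(341.79, 295.86) c1=(536.63, 337.45) c2=(565.26, 126.26) c3=(378.07, 78.94)

Intrinsics K: fx=740.6, fy=814.0, cx=335.9, cy=237.2
Marker side s = 0.164 m; corners in marker frame (Z=0):
  M0 = (-0.0820, +0.0820, 0)
  M1 = (+0.0820, +0.0820, 0)
  M2 = (+0.0820, -0.0820, 0)
  M3 = (-0.0820, -0.0820, 0)
rvec = (-0.1148, -0.1376, 0.1920), |rvec| = θ = 0.26263 rad = 15.048°
Rodrigues: sinθ=0.25963, 1−cosθ=0.03429; R = I + sinθ·[k]× + (1−cosθ)·[k]×²:
    [+0.97226 -0.18195 -0.14698]
    [+0.19765 +0.97512 +0.10035]
    [+0.12507 -0.12662 +0.98404]
t = (0.0993, -0.0216, 0.6056) m
M0: Pc = R·M0+t = (+0.00465, +0.04215, +0.58496); u = 740.6·(+0.00465)/0.58496 + 335.9 = 341.7934, v = 814.0·(+0.04215)/0.58496 + 237.2 = 295.8570
M1: Pc = R·M1+t = (+0.16411, +0.07457, +0.60547); u = 740.6·(+0.16411)/0.60547 + 335.9 = 536.6303, v = 814.0·(+0.07457)/0.60547 + 237.2 = 337.4490
M2: Pc = R·M2+t = (+0.19395, -0.08535, +0.62624); u = 740.6·(+0.19395)/0.62624 + 335.9 = 565.2628, v = 814.0·(-0.08535)/0.62624 + 237.2 = 126.2568
M3: Pc = R·M3+t = (+0.03449, -0.11777, +0.60573); u = 740.6·(+0.03449)/0.60573 + 335.9 = 378.0749, v = 814.0·(-0.11777)/0.60573 + 237.2 = 78.9393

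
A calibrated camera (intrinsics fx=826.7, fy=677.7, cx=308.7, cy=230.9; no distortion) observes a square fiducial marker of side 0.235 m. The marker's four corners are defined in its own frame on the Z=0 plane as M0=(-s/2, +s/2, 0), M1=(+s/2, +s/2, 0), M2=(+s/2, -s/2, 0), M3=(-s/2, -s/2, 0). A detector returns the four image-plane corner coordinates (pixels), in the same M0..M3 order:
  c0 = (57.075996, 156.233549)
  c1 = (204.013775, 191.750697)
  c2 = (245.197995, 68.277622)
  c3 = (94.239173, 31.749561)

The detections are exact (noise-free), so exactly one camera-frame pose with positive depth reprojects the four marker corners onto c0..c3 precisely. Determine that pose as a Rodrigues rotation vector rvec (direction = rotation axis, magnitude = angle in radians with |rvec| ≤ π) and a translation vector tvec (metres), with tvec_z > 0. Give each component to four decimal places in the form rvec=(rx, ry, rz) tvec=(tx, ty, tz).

Intrinsics K: fx=826.7, fy=677.7, cx=308.7, cy=230.9
Marker side s = 0.235 m; corners in marker frame (Z=0):
  M0 = (-0.1175, +0.1175, 0)
  M1 = (+0.1175, +0.1175, 0)
  M2 = (+0.1175, -0.1175, 0)
  M3 = (-0.1175, -0.1175, 0)
Detected image corners:
  c0 = (57.075996, 156.233549) px
  c1 = (204.013775, 191.750697) px
  c2 = (245.197995, 68.277622) px
  c3 = (94.239173, 31.749561) px
Planar DLT: solve 8×8 A·h = b for H (H[2,2]=1):
  H  [+633.89076 -149.40265 +149.87733]
  H  [+153.39584 +540.47063 +112.84454]
  H  [+0.00123 +0.11520 +1.00000]
B = K⁻¹H; ‖b₁‖=0.798927, ‖b₂‖=0.798927; λ = 2/(‖b₁‖+‖b₂‖) = 1.251679, sign → tz>0 ⇒ λ=+1.251679
r₁ = λ·B[:,0] = (+0.95918,+0.28279,+0.00153); r₂ = λ·B[:,1] = (-0.28005,+0.94909,+0.14419)
r₃ = r₁×r₂ = (+0.03932,-0.13874,+0.98955); SVD([r₁ r₂ r₃]) → R = UVᵀ:
  R  [+0.95918 -0.28005 +0.03932]
  R  [+0.28279 +0.94909 -0.13874]
  R  [+0.00153 +0.14419 +0.98955]
t = (-0.24047, -0.21804, +1.25168) m
tr R = 2.897823; θ = arccos((tr R − 1)/2) = 0.321028 rad = 18.394°
axis k = ((R−Rᵀ)₃₂, (R−Rᵀ)₁₃, (R−Rᵀ)₂₁) / (2 sinθ) = (+0.448324, +0.059876, +0.891863)
rvec = θ·k = (+0.143925, +0.019222, +0.286313)

rvec=(0.1439, 0.0192, 0.2863) tvec=(-0.2405, -0.2180, 1.2517)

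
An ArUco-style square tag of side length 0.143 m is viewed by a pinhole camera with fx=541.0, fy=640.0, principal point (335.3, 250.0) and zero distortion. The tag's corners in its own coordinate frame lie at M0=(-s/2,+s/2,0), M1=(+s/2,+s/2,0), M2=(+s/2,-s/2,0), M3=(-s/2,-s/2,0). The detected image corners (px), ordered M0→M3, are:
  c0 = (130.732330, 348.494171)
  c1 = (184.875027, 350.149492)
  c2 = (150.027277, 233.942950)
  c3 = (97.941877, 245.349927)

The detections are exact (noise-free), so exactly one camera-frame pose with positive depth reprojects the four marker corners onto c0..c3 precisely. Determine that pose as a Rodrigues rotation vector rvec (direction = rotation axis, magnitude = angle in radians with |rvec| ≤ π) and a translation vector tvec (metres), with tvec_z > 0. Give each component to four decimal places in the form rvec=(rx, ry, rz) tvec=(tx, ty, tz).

Intrinsics K: fx=541.0, fy=640.0, cx=335.3, cy=250.0
Marker side s = 0.143 m; corners in marker frame (Z=0):
  M0 = (-0.0715, +0.0715, 0)
  M1 = (+0.0715, +0.0715, 0)
  M2 = (+0.0715, -0.0715, 0)
  M3 = (-0.0715, -0.0715, 0)
Detected image corners:
  c0 = (130.732330, 348.494171) px
  c1 = (184.875027, 350.149492) px
  c2 = (150.027277, 233.942950) px
  c3 = (97.941877, 245.349927) px
Planar DLT: solve 8×8 A·h = b for H (H[2,2]=1):
  H  [+255.79130 +271.62229 +139.63900]
  H  [-275.23509 +838.57615 +295.61660]
  H  [-0.82165 +0.25230 +1.00000]
B = K⁻¹H; ‖b₁‖=1.285081, ‖b₂‖=1.285081; λ = 2/(‖b₁‖+‖b₂‖) = 0.778161, sign → tz>0 ⇒ λ=+0.778161
r₁ = λ·B[:,0] = (+0.76419,-0.08490,-0.63937); r₂ = λ·B[:,1] = (+0.26901,+0.94291,+0.19633)
r₃ = r₁×r₂ = (+0.58621,-0.32203,+0.74341); SVD([r₁ r₂ r₃]) → R = UVᵀ:
  R  [+0.76419 +0.26901 +0.58621]
  R  [-0.08490 +0.94291 -0.32203]
  R  [-0.63937 +0.19633 +0.74341]
t = (-0.28143, +0.05546, +0.77816) m
tr R = 2.450515; θ = arccos((tr R − 1)/2) = 0.759388 rad = 43.510°
axis k = ((R−Rᵀ)₃₂, (R−Rᵀ)₁₃, (R−Rᵀ)₂₁) / (2 sinθ) = (+0.376458, +0.890067, -0.257023)
rvec = θ·k = (+0.285877, +0.675906, -0.195180)

rvec=(0.2859, 0.6759, -0.1952) tvec=(-0.2814, 0.0555, 0.7782)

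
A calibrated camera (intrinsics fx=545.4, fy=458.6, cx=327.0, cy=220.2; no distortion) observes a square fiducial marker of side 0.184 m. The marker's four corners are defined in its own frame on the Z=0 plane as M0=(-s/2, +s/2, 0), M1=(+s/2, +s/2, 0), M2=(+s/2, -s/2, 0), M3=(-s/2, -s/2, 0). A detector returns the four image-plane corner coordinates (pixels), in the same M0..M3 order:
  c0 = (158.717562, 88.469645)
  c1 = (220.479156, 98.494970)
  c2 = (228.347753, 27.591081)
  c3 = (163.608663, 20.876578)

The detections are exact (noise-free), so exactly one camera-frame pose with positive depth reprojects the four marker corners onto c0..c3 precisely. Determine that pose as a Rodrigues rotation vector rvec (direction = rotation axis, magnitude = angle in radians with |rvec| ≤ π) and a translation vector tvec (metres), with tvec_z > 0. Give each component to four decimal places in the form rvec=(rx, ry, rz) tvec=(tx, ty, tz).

rvec=(0.2585, 0.4129, 0.2140) tvec=(-0.3162, -0.4474, 1.2765)

Intrinsics K: fx=545.4, fy=458.6, cx=327.0, cy=220.2
Marker side s = 0.184 m; corners in marker frame (Z=0):
  M0 = (-0.0920, +0.0920, 0)
  M1 = (+0.0920, +0.0920, 0)
  M2 = (+0.0920, -0.0920, 0)
  M3 = (-0.0920, -0.0920, 0)
Detected image corners:
  c0 = (158.717562, 88.469645) px
  c1 = (220.479156, 98.494970) px
  c2 = (228.347753, 27.591081) px
  c3 = (163.608663, 20.876578) px
Planar DLT: solve 8×8 A·h = b for H (H[2,2]=1):
  H  [+288.20226 +9.27786 +191.88591]
  H  [+28.76876 +389.46555 +59.47013]
  H  [-0.28726 +0.22687 +1.00000]
B = K⁻¹H; ‖b₁‖=0.783391, ‖b₂‖=0.783391; λ = 2/(‖b₁‖+‖b₂‖) = 1.276502, sign → tz>0 ⇒ λ=+1.276502
r₁ = λ·B[:,0] = (+0.89439,+0.25615,-0.36669); r₂ = λ·B[:,1] = (-0.15191,+0.94502,+0.28959)
r₃ = r₁×r₂ = (+0.42071,-0.20330,+0.88412); SVD([r₁ r₂ r₃]) → R = UVᵀ:
  R  [+0.89439 -0.15191 +0.42071]
  R  [+0.25615 +0.94502 -0.20330]
  R  [-0.36669 +0.28959 +0.88412]
t = (-0.31623, -0.44739, +1.27650) m
tr R = 2.723526; θ = arccos((tr R − 1)/2) = 0.532062 rad = 30.485°
axis k = ((R−Rᵀ)₃₂, (R−Rᵀ)₁₃, (R−Rᵀ)₂₁) / (2 sinθ) = (+0.485796, +0.776050, +0.402180)
rvec = θ·k = (+0.258473, +0.412906, +0.213985)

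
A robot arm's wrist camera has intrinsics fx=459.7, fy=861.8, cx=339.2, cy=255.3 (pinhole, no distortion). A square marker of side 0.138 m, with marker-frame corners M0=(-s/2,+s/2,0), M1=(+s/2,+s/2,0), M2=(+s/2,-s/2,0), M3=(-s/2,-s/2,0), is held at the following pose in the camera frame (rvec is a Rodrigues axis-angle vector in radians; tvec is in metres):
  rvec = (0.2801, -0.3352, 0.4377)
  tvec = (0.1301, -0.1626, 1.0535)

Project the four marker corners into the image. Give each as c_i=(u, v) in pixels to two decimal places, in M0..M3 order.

Intrinsics K: fx=459.7, fy=861.8, cx=339.2, cy=255.3
Marker side s = 0.138 m; corners in marker frame (Z=0):
  M0 = (-0.0690, +0.0690, 0)
  M1 = (+0.0690, +0.0690, 0)
  M2 = (+0.0690, -0.0690, 0)
  M3 = (-0.0690, -0.0690, 0)
rvec = (0.2801, -0.3352, 0.4377), |rvec| = θ = 0.61838 rad = 35.431°
Rodrigues: sinθ=0.57972, 1−cosθ=0.18518; R = I + sinθ·[k]× + (1−cosθ)·[k]×²:
    [+0.85281 -0.45580 -0.25487]
    [+0.36486 +0.86923 -0.33364]
    [+0.37361 +0.19154 +0.90759]
t = (0.1301, -0.1626, 1.0535) m
M0: Pc = R·M0+t = (+0.03981, -0.12780, +1.04094); u = 459.7·(+0.03981)/1.04094 + 339.2 = 356.7791, v = 861.8·(-0.12780)/1.04094 + 255.3 = 149.4943
M1: Pc = R·M1+t = (+0.15749, -0.07745, +1.09250); u = 459.7·(+0.15749)/1.09250 + 339.2 = 405.4702, v = 861.8·(-0.07745)/1.09250 + 255.3 = 194.2066
M2: Pc = R·M2+t = (+0.22039, -0.19740, +1.06606); u = 459.7·(+0.22039)/1.06606 + 339.2 = 434.2368, v = 861.8·(-0.19740)/1.06606 + 255.3 = 95.7219
M3: Pc = R·M3+t = (+0.10271, -0.24775, +1.01450); u = 459.7·(+0.10271)/1.01450 + 339.2 = 385.7390, v = 861.8·(-0.24775)/1.01450 + 255.3 = 44.8396

c0=(356.78, 149.49) c1=(405.47, 194.21) c2=(434.24, 95.72) c3=(385.74, 44.84)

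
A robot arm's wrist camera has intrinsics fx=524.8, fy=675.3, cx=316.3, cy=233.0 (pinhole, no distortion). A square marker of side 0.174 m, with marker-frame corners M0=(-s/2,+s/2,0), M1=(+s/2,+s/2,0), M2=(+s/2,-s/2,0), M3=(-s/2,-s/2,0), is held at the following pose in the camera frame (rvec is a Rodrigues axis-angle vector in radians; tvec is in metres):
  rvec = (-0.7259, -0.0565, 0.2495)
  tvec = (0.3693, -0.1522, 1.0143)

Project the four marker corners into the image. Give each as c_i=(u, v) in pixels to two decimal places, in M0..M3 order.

Intrinsics K: fx=524.8, fy=675.3, cx=316.3, cy=233.0
Marker side s = 0.174 m; corners in marker frame (Z=0):
  M0 = (-0.0870, +0.0870, 0)
  M1 = (+0.0870, +0.0870, 0)
  M2 = (+0.0870, -0.0870, 0)
  M3 = (-0.0870, -0.0870, 0)
rvec = (-0.7259, -0.0565, 0.2495), |rvec| = θ = 0.76966 rad = 44.098°
Rodrigues: sinθ=0.69589, 1−cosθ=0.28185; R = I + sinθ·[k]× + (1−cosθ)·[k]×²:
    [+0.96886 -0.20607 -0.13726]
    [+0.24510 +0.71967 +0.64962]
    [-0.03509 -0.66303 +0.74777]
t = (0.3693, -0.1522, 1.0143) m
M0: Pc = R·M0+t = (+0.26708, -0.11091, +0.95967); u = 524.8·(+0.26708)/0.95967 + 316.3 = 462.3545, v = 675.3·(-0.11091)/0.95967 + 233.0 = 154.9529
M1: Pc = R·M1+t = (+0.43566, -0.06827, +0.95356); u = 524.8·(+0.43566)/0.95356 + 316.3 = 556.0699, v = 675.3·(-0.06827)/0.95356 + 233.0 = 184.6556
M2: Pc = R·M2+t = (+0.47152, -0.19349, +1.06893); u = 524.8·(+0.47152)/1.06893 + 316.3 = 547.7960, v = 675.3·(-0.19349)/1.06893 + 233.0 = 110.7639
M3: Pc = R·M3+t = (+0.30294, -0.23613, +1.07504); u = 524.8·(+0.30294)/1.07504 + 316.3 = 464.1847, v = 675.3·(-0.23613)/1.07504 + 233.0 = 84.6684

c0=(462.35, 154.95) c1=(556.07, 184.66) c2=(547.80, 110.76) c3=(464.18, 84.67)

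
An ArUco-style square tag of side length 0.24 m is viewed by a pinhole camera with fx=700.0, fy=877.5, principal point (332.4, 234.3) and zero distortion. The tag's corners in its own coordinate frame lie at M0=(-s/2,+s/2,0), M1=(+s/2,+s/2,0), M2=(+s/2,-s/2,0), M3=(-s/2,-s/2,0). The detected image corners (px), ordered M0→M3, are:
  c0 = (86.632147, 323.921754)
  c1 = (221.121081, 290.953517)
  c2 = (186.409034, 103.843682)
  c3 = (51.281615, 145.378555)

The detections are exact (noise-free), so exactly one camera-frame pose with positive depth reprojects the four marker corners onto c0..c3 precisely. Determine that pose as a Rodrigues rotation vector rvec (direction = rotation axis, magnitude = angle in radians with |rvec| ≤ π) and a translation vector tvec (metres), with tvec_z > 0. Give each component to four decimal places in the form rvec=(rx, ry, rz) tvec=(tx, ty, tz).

rvec=(0.0970, 0.1972, -0.2071) tvec=(-0.3170, -0.0220, 1.1244)

Intrinsics K: fx=700.0, fy=877.5, cx=332.4, cy=234.3
Marker side s = 0.24 m; corners in marker frame (Z=0):
  M0 = (-0.1200, +0.1200, 0)
  M1 = (+0.1200, +0.1200, 0)
  M2 = (+0.1200, -0.1200, 0)
  M3 = (-0.1200, -0.1200, 0)
Detected image corners:
  c0 = (86.632147, 323.921754) px
  c1 = (221.121081, 290.953517) px
  c2 = (186.409034, 103.843682) px
  c3 = (51.281615, 145.378555) px
Planar DLT: solve 8×8 A·h = b for H (H[2,2]=1):
  H  [+536.92693 +155.11864 +135.03277]
  H  [-194.30147 +775.84565 +217.16441]
  H  [-0.18160 +0.06692 +1.00000]
B = K⁻¹H; ‖b₁‖=0.889359, ‖b₂‖=0.889359; λ = 2/(‖b₁‖+‖b₂‖) = 1.124405, sign → tz>0 ⇒ λ=+1.124405
r₁ = λ·B[:,0] = (+0.95942,-0.19445,-0.20419); r₂ = λ·B[:,1] = (+0.21343,+0.97406,+0.07525)
r₃ = r₁×r₂ = (+0.18426,-0.11578,+0.97603); SVD([r₁ r₂ r₃]) → R = UVᵀ:
  R  [+0.95942 +0.21343 +0.18426]
  R  [-0.19445 +0.97406 -0.11578]
  R  [-0.20419 +0.07525 +0.97603]
t = (-0.31703, -0.02196, +1.12441) m
tr R = 2.909514; θ = arccos((tr R − 1)/2) = 0.301955 rad = 17.301°
axis k = ((R−Rᵀ)₃₂, (R−Rᵀ)₁₃, (R−Rᵀ)₂₁) / (2 sinθ) = (+0.321179, +0.653109, -0.685779)
rvec = θ·k = (+0.096982, +0.197210, -0.207075)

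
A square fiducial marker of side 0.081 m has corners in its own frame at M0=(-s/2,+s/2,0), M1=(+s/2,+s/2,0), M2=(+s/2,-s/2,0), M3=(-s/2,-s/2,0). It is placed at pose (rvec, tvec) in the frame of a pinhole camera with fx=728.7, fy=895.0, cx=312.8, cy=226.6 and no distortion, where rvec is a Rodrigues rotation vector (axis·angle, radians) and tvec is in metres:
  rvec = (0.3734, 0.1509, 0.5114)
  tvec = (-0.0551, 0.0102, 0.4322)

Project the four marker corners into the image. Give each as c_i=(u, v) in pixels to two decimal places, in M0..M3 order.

c0=(137.45, 271.34) c1=(250.14, 353.56) c2=(309.32, 222.11) c3=(187.69, 134.99)

Intrinsics K: fx=728.7, fy=895.0, cx=312.8, cy=226.6
Marker side s = 0.081 m; corners in marker frame (Z=0):
  M0 = (-0.0405, +0.0405, 0)
  M1 = (+0.0405, +0.0405, 0)
  M2 = (+0.0405, -0.0405, 0)
  M3 = (-0.0405, -0.0405, 0)
rvec = (0.3734, 0.1509, 0.5114), |rvec| = θ = 0.65094 rad = 37.296°
Rodrigues: sinθ=0.60594, 1−cosθ=0.20449; R = I + sinθ·[k]× + (1−cosθ)·[k]×²:
    [+0.86280 -0.44885 +0.23262]
    [+0.50323 +0.80650 -0.31034]
    [-0.04831 +0.38482 +0.92172]
t = (-0.0551, 0.0102, 0.4322) m
M0: Pc = R·M0+t = (-0.10822, +0.02248, +0.44974); u = 728.7·(-0.10822)/0.44974 + 312.8 = 137.4524, v = 895.0·(+0.02248)/0.44974 + 226.6 = 271.3405
M1: Pc = R·M1+t = (-0.03834, +0.06324, +0.44583); u = 728.7·(-0.03834)/0.44583 + 312.8 = 250.1420, v = 895.0·(+0.06324)/0.44583 + 226.6 = 353.5627
M2: Pc = R·M2+t = (-0.00198, -0.00208, +0.41466); u = 728.7·(-0.00198)/0.41466 + 312.8 = 309.3235, v = 895.0·(-0.00208)/0.41466 + 226.6 = 222.1055
M3: Pc = R·M3+t = (-0.07186, -0.04284, +0.41857); u = 728.7·(-0.07186)/0.41857 + 312.8 = 187.6887, v = 895.0·(-0.04284)/0.41857 + 226.6 = 134.9893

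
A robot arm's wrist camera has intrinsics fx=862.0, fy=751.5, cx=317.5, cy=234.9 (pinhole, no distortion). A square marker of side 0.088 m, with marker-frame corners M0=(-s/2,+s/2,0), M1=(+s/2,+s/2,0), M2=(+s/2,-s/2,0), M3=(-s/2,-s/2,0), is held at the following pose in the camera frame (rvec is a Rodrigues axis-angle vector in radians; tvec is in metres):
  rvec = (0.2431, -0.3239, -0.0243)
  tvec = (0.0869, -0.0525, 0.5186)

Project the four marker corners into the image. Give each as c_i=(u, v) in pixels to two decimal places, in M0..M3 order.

c0=(391.95, 224.63) c1=(520.64, 217.54) c2=(531.08, 93.82) c3=(397.47, 94.33)

Intrinsics K: fx=862.0, fy=751.5, cx=317.5, cy=234.9
Marker side s = 0.088 m; corners in marker frame (Z=0):
  M0 = (-0.0440, +0.0440, 0)
  M1 = (+0.0440, +0.0440, 0)
  M2 = (+0.0440, -0.0440, 0)
  M3 = (-0.0440, -0.0440, 0)
rvec = (0.2431, -0.3239, -0.0243), |rvec| = θ = 0.40571 rad = 23.245°
Rodrigues: sinθ=0.39467, 1−cosθ=0.08118; R = I + sinθ·[k]× + (1−cosθ)·[k]×²:
    [+0.94797 -0.01519 -0.31800]
    [-0.06247 +0.97056 -0.23260]
    [+0.31217 +0.24037 +0.91911]
t = (0.0869, -0.0525, 0.5186) m
M0: Pc = R·M0+t = (+0.04452, -0.00705, +0.51544); u = 862.0·(+0.04452)/0.51544 + 317.5 = 391.9547, v = 751.5·(-0.00705)/0.51544 + 234.9 = 224.6264
M1: Pc = R·M1+t = (+0.12794, -0.01254, +0.54291); u = 862.0·(+0.12794)/0.54291 + 317.5 = 520.6381, v = 751.5·(-0.01254)/0.54291 + 234.9 = 217.5366
M2: Pc = R·M2+t = (+0.12928, -0.09795, +0.52176); u = 862.0·(+0.12928)/0.52176 + 317.5 = 531.0824, v = 751.5·(-0.09795)/0.52176 + 234.9 = 93.8157
M3: Pc = R·M3+t = (+0.04586, -0.09246, +0.49429); u = 862.0·(+0.04586)/0.49429 + 317.5 = 397.4726, v = 751.5·(-0.09246)/0.49429 + 234.9 = 94.3328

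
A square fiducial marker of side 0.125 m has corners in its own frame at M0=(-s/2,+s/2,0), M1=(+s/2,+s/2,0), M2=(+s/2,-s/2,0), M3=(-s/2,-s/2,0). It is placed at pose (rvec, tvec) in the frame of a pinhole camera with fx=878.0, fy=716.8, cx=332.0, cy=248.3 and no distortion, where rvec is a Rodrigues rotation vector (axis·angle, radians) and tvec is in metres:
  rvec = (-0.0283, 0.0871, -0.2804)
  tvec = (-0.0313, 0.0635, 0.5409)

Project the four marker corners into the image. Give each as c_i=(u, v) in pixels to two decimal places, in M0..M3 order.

c0=(212.57, 434.10) c1=(407.28, 391.03) c2=(350.48, 229.81) c3=(158.61, 275.50)

Intrinsics K: fx=878.0, fy=716.8, cx=332.0, cy=248.3
Marker side s = 0.125 m; corners in marker frame (Z=0):
  M0 = (-0.0625, +0.0625, 0)
  M1 = (+0.0625, +0.0625, 0)
  M2 = (+0.0625, -0.0625, 0)
  M3 = (-0.0625, -0.0625, 0)
rvec = (-0.0283, 0.0871, -0.2804), |rvec| = θ = 0.29498 rad = 16.901°
Rodrigues: sinθ=0.29072, 1−cosθ=0.04319; R = I + sinθ·[k]× + (1−cosθ)·[k]×²:
    [+0.95721 +0.27513 +0.08978]
    [-0.27757 +0.96057 +0.01577]
    [-0.08190 -0.04001 +0.99584]
t = (-0.0313, 0.0635, 0.5409) m
M0: Pc = R·M0+t = (-0.07393, +0.14088, +0.54352); u = 878.0·(-0.07393)/0.54352 + 332.0 = 212.5735, v = 716.8·(+0.14088)/0.54352 + 248.3 = 434.1004
M1: Pc = R·M1+t = (+0.04572, +0.10619, +0.53328); u = 878.0·(+0.04572)/0.53328 + 332.0 = 407.2755, v = 716.8·(+0.10619)/0.53328 + 248.3 = 391.0302
M2: Pc = R·M2+t = (+0.01133, -0.01388, +0.53828); u = 878.0·(+0.01133)/0.53828 + 332.0 = 350.4804, v = 716.8·(-0.01388)/0.53828 + 248.3 = 229.8110
M3: Pc = R·M3+t = (-0.10832, +0.02081, +0.54852); u = 878.0·(-0.10832)/0.54852 + 332.0 = 158.6139, v = 716.8·(+0.02081)/0.54852 + 248.3 = 275.4976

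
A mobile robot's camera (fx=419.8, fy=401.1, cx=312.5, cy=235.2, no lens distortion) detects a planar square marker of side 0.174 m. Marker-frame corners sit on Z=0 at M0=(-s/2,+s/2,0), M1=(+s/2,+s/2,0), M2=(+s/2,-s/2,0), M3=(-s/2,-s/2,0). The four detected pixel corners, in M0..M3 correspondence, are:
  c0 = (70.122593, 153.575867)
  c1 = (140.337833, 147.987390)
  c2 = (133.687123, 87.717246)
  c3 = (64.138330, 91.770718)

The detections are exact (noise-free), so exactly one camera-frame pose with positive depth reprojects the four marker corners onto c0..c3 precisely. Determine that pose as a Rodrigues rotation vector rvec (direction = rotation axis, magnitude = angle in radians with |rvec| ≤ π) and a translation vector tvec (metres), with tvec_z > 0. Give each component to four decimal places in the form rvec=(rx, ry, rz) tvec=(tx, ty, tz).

Intrinsics K: fx=419.8, fy=401.1, cx=312.5, cy=235.2
Marker side s = 0.174 m; corners in marker frame (Z=0):
  M0 = (-0.0870, +0.0870, 0)
  M1 = (+0.0870, +0.0870, 0)
  M2 = (+0.0870, -0.0870, 0)
  M3 = (-0.0870, -0.0870, 0)
Detected image corners:
  c0 = (70.122593, 153.575867) px
  c1 = (140.337833, 147.987390) px
  c2 = (133.687123, 87.717246) px
  c3 = (64.138330, 91.770718) px
Planar DLT: solve 8×8 A·h = b for H (H[2,2]=1):
  H  [+415.81878 +29.45162 +102.47612]
  H  [-10.93927 +342.63270 +120.05467]
  H  [+0.13921 -0.06739 +1.00000]
B = K⁻¹H; ‖b₁‖=0.904329, ‖b₂‖=0.904329; λ = 2/(‖b₁‖+‖b₂‖) = 1.105792, sign → tz>0 ⇒ λ=+1.105792
r₁ = λ·B[:,0] = (+0.98071,-0.12042,+0.15394); r₂ = λ·B[:,1] = (+0.13305,+0.98830,-0.07452)
r₃ = r₁×r₂ = (-0.14316,+0.09357,+0.98527); SVD([r₁ r₂ r₃]) → R = UVᵀ:
  R  [+0.98071 +0.13305 -0.14316]
  R  [-0.12042 +0.98830 +0.09357]
  R  [+0.15394 -0.07452 +0.98527]
t = (-0.55322, -0.31744, +1.10579) m
tr R = 2.954285; θ = arccos((tr R − 1)/2) = 0.214221 rad = 12.274°
axis k = ((R−Rᵀ)₃₂, (R−Rᵀ)₁₃, (R−Rᵀ)₂₁) / (2 sinθ) = (-0.395348, -0.698766, -0.596176)
rvec = θ·k = (-0.084692, -0.149691, -0.127714)

rvec=(-0.0847, -0.1497, -0.1277) tvec=(-0.5532, -0.3174, 1.1058)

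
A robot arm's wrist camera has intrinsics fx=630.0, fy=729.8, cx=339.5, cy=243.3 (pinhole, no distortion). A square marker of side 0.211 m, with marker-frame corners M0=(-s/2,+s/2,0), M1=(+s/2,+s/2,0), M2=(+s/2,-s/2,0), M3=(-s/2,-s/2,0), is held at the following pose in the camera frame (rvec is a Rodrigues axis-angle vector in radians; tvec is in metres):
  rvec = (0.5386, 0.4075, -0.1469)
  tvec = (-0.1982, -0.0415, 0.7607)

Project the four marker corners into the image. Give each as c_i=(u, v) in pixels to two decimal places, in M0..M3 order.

Intrinsics K: fx=630.0, fy=729.8, cx=339.5, cy=243.3
Marker side s = 0.211 m; corners in marker frame (Z=0):
  M0 = (-0.1055, +0.1055, 0)
  M1 = (+0.1055, +0.1055, 0)
  M2 = (+0.1055, -0.1055, 0)
  M3 = (-0.1055, -0.1055, 0)
rvec = (0.5386, 0.4075, -0.1469), |rvec| = θ = 0.69118 rad = 39.602°
Rodrigues: sinθ=0.63744, 1−cosθ=0.22950; R = I + sinθ·[k]× + (1−cosθ)·[k]×²:
    [+0.90986 +0.24092 +0.33781]
    [-0.03004 +0.85027 -0.52549]
    [-0.41383 +0.46797 +0.78086]
t = (-0.1982, -0.0415, 0.7607) m
M0: Pc = R·M0+t = (-0.26877, +0.05137, +0.85373); u = 630.0·(-0.26877)/0.85373 + 339.5 = 141.1622, v = 729.8·(+0.05137)/0.85373 + 243.3 = 287.2154
M1: Pc = R·M1+t = (-0.07679, +0.04503, +0.76641); u = 630.0·(-0.07679)/0.76641 + 339.5 = 276.3753, v = 729.8·(+0.04503)/0.76641 + 243.3 = 286.1831
M2: Pc = R·M2+t = (-0.12763, -0.13437, +0.66767); u = 630.0·(-0.12763)/0.66767 + 339.5 = 219.0737, v = 729.8·(-0.13437)/0.66767 + 243.3 = 96.4231
M3: Pc = R·M3+t = (-0.31961, -0.12803, +0.75499); u = 630.0·(-0.31961)/0.75499 + 339.5 = 72.8039, v = 729.8·(-0.12803)/0.75499 + 243.3 = 119.5372

c0=(141.16, 287.22) c1=(276.38, 286.18) c2=(219.07, 96.42) c3=(72.80, 119.54)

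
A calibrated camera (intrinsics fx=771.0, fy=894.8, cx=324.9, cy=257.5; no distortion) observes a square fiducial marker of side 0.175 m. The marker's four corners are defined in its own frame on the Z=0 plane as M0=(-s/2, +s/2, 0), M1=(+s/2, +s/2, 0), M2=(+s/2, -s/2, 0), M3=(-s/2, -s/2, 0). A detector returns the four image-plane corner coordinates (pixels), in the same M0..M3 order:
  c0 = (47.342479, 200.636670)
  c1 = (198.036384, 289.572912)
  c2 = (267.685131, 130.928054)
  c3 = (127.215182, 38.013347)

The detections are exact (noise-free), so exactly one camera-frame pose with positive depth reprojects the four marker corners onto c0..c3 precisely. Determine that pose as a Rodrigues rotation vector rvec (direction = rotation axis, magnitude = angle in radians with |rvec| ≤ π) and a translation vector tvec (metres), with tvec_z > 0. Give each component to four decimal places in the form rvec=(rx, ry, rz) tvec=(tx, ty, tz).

rvec=(-0.1562, -0.2906, 0.4654) tvec=(-0.1765, -0.0876, 0.8392)

Intrinsics K: fx=771.0, fy=894.8, cx=324.9, cy=257.5
Marker side s = 0.175 m; corners in marker frame (Z=0):
  M0 = (-0.0875, +0.0875, 0)
  M1 = (+0.0875, +0.0875, 0)
  M2 = (+0.0875, -0.0875, 0)
  M3 = (-0.0875, -0.0875, 0)
Detected image corners:
  c0 = (47.342479, 200.636670) px
  c1 = (198.036384, 289.572912) px
  c2 = (267.685131, 130.928054) px
  c3 = (127.215182, 38.013347) px
Planar DLT: solve 8×8 A·h = b for H (H[2,2]=1):
  H  [+876.96976 -467.23010 +162.72194]
  H  [+566.89889 +875.66764 +164.13469]
  H  [+0.28565 -0.25461 +1.00000]
B = K⁻¹H; ‖b₁‖=1.191643, ‖b₂‖=1.191643; λ = 2/(‖b₁‖+‖b₂‖) = 0.839178, sign → tz>0 ⇒ λ=+0.839178
r₁ = λ·B[:,0] = (+0.85350,+0.46268,+0.23971); r₂ = λ·B[:,1] = (-0.41851,+0.88272,-0.21367)
r₃ = r₁×r₂ = (-0.31046,+0.08204,+0.94704); SVD([r₁ r₂ r₃]) → R = UVᵀ:
  R  [+0.85350 -0.41851 -0.31046]
  R  [+0.46268 +0.88272 +0.08204]
  R  [+0.23971 -0.21367 +0.94704]
t = (-0.17652, -0.08756, +0.83918) m
tr R = 2.683266; θ = arccos((tr R − 1)/2) = 0.570496 rad = 32.687°
axis k = ((R−Rᵀ)₃₂, (R−Rᵀ)₁₃, (R−Rᵀ)₂₁) / (2 sinθ) = (-0.273782, -0.509367, +0.815836)
rvec = θ·k = (-0.156191, -0.290592, +0.465431)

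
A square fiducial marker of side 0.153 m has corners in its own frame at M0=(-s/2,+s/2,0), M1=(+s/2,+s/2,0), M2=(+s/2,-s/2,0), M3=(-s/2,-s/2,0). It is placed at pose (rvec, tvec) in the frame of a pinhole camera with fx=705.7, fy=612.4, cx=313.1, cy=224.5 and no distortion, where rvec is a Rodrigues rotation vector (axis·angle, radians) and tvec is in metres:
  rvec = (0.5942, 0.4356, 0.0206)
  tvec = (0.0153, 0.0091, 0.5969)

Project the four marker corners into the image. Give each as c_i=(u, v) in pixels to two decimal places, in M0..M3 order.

Intrinsics K: fx=705.7, fy=612.4, cx=313.1, cy=224.5
Marker side s = 0.153 m; corners in marker frame (Z=0):
  M0 = (-0.0765, +0.0765, 0)
  M1 = (+0.0765, +0.0765, 0)
  M2 = (+0.0765, -0.0765, 0)
  M3 = (-0.0765, -0.0765, 0)
rvec = (0.5942, 0.4356, 0.0206), |rvec| = θ = 0.73705 rad = 42.230°
Rodrigues: sinθ=0.67211, 1−cosθ=0.25955; R = I + sinθ·[k]× + (1−cosθ)·[k]×²:
    [+0.90914 +0.10488 +0.40307]
    [+0.14245 +0.83111 -0.53756]
    [-0.39137 +0.54613 +0.74066]
t = (0.0153, 0.0091, 0.5969) m
M0: Pc = R·M0+t = (-0.04623, +0.06178, +0.66862); u = 705.7·(-0.04623)/0.66862 + 313.1 = 264.3102, v = 612.4·(+0.06178)/0.66862 + 224.5 = 281.0878
M1: Pc = R·M1+t = (+0.09287, +0.08358, +0.60874); u = 705.7·(+0.09287)/0.60874 + 313.1 = 420.7654, v = 612.4·(+0.08358)/0.60874 + 224.5 = 308.5797
M2: Pc = R·M2+t = (+0.07683, -0.04358, +0.52518); u = 705.7·(+0.07683)/0.52518 + 313.1 = 416.3333, v = 612.4·(-0.04358)/0.52518 + 224.5 = 173.6795
M3: Pc = R·M3+t = (-0.06227, -0.06538, +0.58506); u = 705.7·(-0.06227)/0.58506 + 313.1 = 237.9869, v = 612.4·(-0.06538)/0.58506 + 224.5 = 156.0679

c0=(264.31, 281.09) c1=(420.77, 308.58) c2=(416.33, 173.68) c3=(237.99, 156.07)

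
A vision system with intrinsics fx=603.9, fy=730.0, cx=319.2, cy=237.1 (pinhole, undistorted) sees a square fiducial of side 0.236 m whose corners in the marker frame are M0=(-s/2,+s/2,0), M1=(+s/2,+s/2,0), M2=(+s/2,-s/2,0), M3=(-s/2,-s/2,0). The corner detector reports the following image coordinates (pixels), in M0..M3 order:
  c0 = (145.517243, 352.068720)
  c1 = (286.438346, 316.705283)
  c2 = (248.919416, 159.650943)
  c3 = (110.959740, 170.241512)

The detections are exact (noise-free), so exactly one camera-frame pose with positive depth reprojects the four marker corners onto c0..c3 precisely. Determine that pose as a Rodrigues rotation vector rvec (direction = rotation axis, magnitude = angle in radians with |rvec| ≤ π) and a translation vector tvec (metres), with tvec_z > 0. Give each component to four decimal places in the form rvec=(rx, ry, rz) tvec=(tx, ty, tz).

rvec=(-0.3146, -0.5704, -0.2187) tvec=(-0.1847, 0.0122, 0.9539)

Intrinsics K: fx=603.9, fy=730.0, cx=319.2, cy=237.1
Marker side s = 0.236 m; corners in marker frame (Z=0):
  M0 = (-0.1180, +0.1180, 0)
  M1 = (+0.1180, +0.1180, 0)
  M2 = (+0.1180, -0.1180, 0)
  M3 = (-0.1180, -0.1180, 0)
Detected image corners:
  c0 = (145.517243, 352.068720) px
  c1 = (286.438346, 316.705283) px
  c2 = (248.919416, 159.650943) px
  c3 = (110.959740, 170.241512) px
Planar DLT: solve 8×8 A·h = b for H (H[2,2]=1):
  H  [+706.82059 +105.30521 +202.27202]
  H  [+50.62582 +654.00770 +246.45559]
  H  [+0.58674 -0.24163 +1.00000]
B = K⁻¹H; ‖b₁‖=1.048365, ‖b₂‖=1.048365; λ = 2/(‖b₁‖+‖b₂‖) = 0.953867, sign → tz>0 ⇒ λ=+0.953867
r₁ = λ·B[:,0] = (+0.82061,-0.11563,+0.55967); r₂ = λ·B[:,1] = (+0.28816,+0.92943,-0.23049)
r₃ = r₁×r₂ = (-0.49353,+0.35041,+0.79602); SVD([r₁ r₂ r₃]) → R = UVᵀ:
  R  [+0.82061 +0.28816 -0.49353]
  R  [-0.11563 +0.92943 +0.35041]
  R  [+0.55967 -0.23049 +0.79602]
t = (-0.18469, +0.01222, +0.95387) m
tr R = 2.546056; θ = arccos((tr R − 1)/2) = 0.687196 rad = 39.373°
axis k = ((R−Rᵀ)₃₂, (R−Rᵀ)₁₃, (R−Rᵀ)₂₁) / (2 sinθ) = (-0.457854, -0.830111, -0.318256)
rvec = θ·k = (-0.314635, -0.570449, -0.218704)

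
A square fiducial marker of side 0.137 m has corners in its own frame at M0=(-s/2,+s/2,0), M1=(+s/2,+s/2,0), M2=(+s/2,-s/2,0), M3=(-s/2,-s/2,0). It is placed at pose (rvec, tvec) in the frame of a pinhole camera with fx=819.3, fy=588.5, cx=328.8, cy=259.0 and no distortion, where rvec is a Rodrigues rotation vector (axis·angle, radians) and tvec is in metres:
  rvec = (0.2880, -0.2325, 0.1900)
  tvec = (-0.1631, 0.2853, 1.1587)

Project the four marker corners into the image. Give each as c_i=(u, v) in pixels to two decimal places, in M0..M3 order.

c0=(156.71, 431.33) c1=(251.55, 436.56) c2=(270.28, 376.46) c3=(173.02, 369.21)

Intrinsics K: fx=819.3, fy=588.5, cx=328.8, cy=259.0
Marker side s = 0.137 m; corners in marker frame (Z=0):
  M0 = (-0.0685, +0.0685, 0)
  M1 = (+0.0685, +0.0685, 0)
  M2 = (+0.0685, -0.0685, 0)
  M3 = (-0.0685, -0.0685, 0)
rvec = (0.2880, -0.2325, 0.1900), |rvec| = θ = 0.41605 rad = 23.838°
Rodrigues: sinθ=0.40415, 1−cosθ=0.08531; R = I + sinθ·[k]× + (1−cosθ)·[k]×²:
    [+0.95557 -0.21757 -0.19888]
    [+0.15157 +0.94133 -0.30153]
    [+0.25282 +0.25799 +0.93248]
t = (-0.1631, 0.2853, 1.1587) m
M0: Pc = R·M0+t = (-0.24346, +0.33940, +1.15905); u = 819.3·(-0.24346)/1.15905 + 328.8 = 156.7058, v = 588.5·(+0.33940)/1.15905 + 259.0 = 431.3269
M1: Pc = R·M1+t = (-0.11255, +0.36016, +1.19369); u = 819.3·(-0.11255)/1.19369 + 328.8 = 251.5525, v = 588.5·(+0.36016)/1.19369 + 259.0 = 436.5638
M2: Pc = R·M2+t = (-0.08274, +0.23120, +1.15835); u = 819.3·(-0.08274)/1.15835 + 328.8 = 270.2776, v = 588.5·(+0.23120)/1.15835 + 259.0 = 376.4622
M3: Pc = R·M3+t = (-0.21365, +0.21044, +1.12371); u = 819.3·(-0.21365)/1.12371 + 328.8 = 173.0248, v = 588.5·(+0.21044)/1.12371 + 259.0 = 369.2081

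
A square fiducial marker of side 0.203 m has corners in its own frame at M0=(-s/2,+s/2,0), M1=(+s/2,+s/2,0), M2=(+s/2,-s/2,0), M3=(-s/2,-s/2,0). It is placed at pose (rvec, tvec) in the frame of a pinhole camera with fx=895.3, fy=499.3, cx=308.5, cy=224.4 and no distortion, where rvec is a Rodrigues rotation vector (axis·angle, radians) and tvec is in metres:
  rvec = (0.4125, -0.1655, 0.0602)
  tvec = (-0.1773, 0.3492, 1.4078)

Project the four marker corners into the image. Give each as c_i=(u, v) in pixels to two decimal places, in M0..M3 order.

Intrinsics K: fx=895.3, fy=499.3, cx=308.5, cy=224.4
Marker side s = 0.203 m; corners in marker frame (Z=0):
  M0 = (-0.1015, +0.1015, 0)
  M1 = (+0.1015, +0.1015, 0)
  M2 = (+0.1015, -0.1015, 0)
  M3 = (-0.1015, -0.1015, 0)
rvec = (0.4125, -0.1655, 0.0602), |rvec| = θ = 0.44852 rad = 25.698°
Rodrigues: sinθ=0.43363, 1−cosθ=0.09891; R = I + sinθ·[k]× + (1−cosθ)·[k]×²:
    [+0.98475 -0.09177 -0.14780]
    [+0.02464 +0.91456 -0.40371]
    [+0.17222 +0.39391 +0.90287]
t = (-0.1773, 0.3492, 1.4078) m
M0: Pc = R·M0+t = (-0.28657, +0.43953, +1.43030); u = 895.3·(-0.28657)/1.43030 + 308.5 = 129.1231, v = 499.3·(+0.43953)/1.43030 + 224.4 = 377.8332
M1: Pc = R·M1+t = (-0.08666, +0.44453, +1.46526); u = 895.3·(-0.08666)/1.46526 + 308.5 = 255.5479, v = 499.3·(+0.44453)/1.46526 + 224.4 = 375.8766
M2: Pc = R·M2+t = (-0.06803, +0.25887, +1.38530); u = 895.3·(-0.06803)/1.38530 + 308.5 = 264.5309, v = 499.3·(+0.25887)/1.38530 + 224.4 = 317.7050
M3: Pc = R·M3+t = (-0.26794, +0.25387, +1.35034); u = 895.3·(-0.26794)/1.35034 + 308.5 = 130.8521, v = 499.3·(+0.25387)/1.35034 + 224.4 = 318.2715

c0=(129.12, 377.83) c1=(255.55, 375.88) c2=(264.53, 317.71) c3=(130.85, 318.27)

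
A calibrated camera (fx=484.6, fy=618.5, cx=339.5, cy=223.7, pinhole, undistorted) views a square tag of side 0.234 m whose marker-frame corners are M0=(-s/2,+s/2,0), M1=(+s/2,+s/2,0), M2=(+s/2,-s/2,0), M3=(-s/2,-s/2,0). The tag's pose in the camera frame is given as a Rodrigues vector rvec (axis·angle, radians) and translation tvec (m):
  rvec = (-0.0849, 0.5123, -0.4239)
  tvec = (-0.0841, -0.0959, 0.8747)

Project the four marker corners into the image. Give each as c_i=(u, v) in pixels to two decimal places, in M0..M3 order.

c0=(268.60, 263.93) c1=(370.71, 194.43) c2=(319.07, 39.62) c3=(227.39, 123.43)

Intrinsics K: fx=484.6, fy=618.5, cx=339.5, cy=223.7
Marker side s = 0.234 m; corners in marker frame (Z=0):
  M0 = (-0.1170, +0.1170, 0)
  M1 = (+0.1170, +0.1170, 0)
  M2 = (+0.1170, -0.1170, 0)
  M3 = (-0.1170, -0.1170, 0)
rvec = (-0.0849, 0.5123, -0.4239), |rvec| = θ = 0.67034 rad = 38.407°
Rodrigues: sinθ=0.62125, 1−cosθ=0.21639; R = I + sinθ·[k]× + (1−cosθ)·[k]×²:
    [+0.78708 +0.37191 +0.49212]
    [-0.41380 +0.91000 -0.02589]
    [-0.45746 -0.18326 +0.87014]
t = (-0.0841, -0.0959, 0.8747) m
M0: Pc = R·M0+t = (-0.13267, +0.05898, +0.90678); u = 484.6·(-0.13267)/0.90678 + 339.5 = 268.5962, v = 618.5·(+0.05898)/0.90678 + 223.7 = 263.9325
M1: Pc = R·M1+t = (+0.05150, -0.03785, +0.79974); u = 484.6·(+0.05150)/0.79974 + 339.5 = 370.7081, v = 618.5·(-0.03785)/0.79974 + 223.7 = 194.4312
M2: Pc = R·M2+t = (-0.03553, -0.25078, +0.84262); u = 484.6·(-0.03553)/0.84262 + 339.5 = 319.0691, v = 618.5·(-0.25078)/0.84262 + 223.7 = 39.6187
M3: Pc = R·M3+t = (-0.21970, -0.15395, +0.94966); u = 484.6·(-0.21970)/0.94966 + 339.5 = 227.3888, v = 618.5·(-0.15395)/0.94966 + 223.7 = 123.4319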